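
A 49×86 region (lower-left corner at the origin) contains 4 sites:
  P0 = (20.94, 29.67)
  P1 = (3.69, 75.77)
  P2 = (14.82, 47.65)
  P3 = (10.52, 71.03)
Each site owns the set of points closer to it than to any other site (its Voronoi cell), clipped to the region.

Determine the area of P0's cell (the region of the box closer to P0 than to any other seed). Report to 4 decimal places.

1. box [0,49]×[0,86]: [(0, 0) (49, 0) (49, 86) (0, 86)]
2. ⊥bis P0·P1 via (12.315,52.72): [(0, 48.1119) (0, 0) (49, 0) (49, 66.447)]  |A|=2806.6937
3. ⊥bis P0·P2 via (17.88,38.66): [(0, 32.574) (0, 0) (49, 0) (49, 49.2526)]  |A|=2004.7519
4. ⊥bis P0·P3 via (15.73,50.35): [(0, 32.574) (0, 0) (49, 0) (49, 49.2526)]  |A|=2004.7519
5. canonical 4-gon: [(0, 32.574) (0, 0) (49, 0) (49, 49.2526)]
6. shoelace: 2004.7519

Area of P0's cell: 2004.7519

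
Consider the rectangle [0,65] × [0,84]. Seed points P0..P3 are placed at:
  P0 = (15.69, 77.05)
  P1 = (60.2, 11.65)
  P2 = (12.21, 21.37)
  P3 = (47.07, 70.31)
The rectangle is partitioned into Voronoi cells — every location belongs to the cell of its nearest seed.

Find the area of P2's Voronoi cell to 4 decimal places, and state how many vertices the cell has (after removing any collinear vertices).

Area of P2's cell: 1764.3577 (5 vertices)

1. box [0,65]×[0,84]: [(0, 0) (65, 0) (65, 84) (0, 84)]
2. ⊥bis P2·P0 via (13.95,49.21): [(0, 50.0819) (0, 0) (65, 0) (65, 46.0194)]  |A|=3123.2906
3. ⊥bis P2·P1 via (36.205,16.51): [(42.4671, 47.4277) (0, 50.0819) (0, 0) (32.861, 0)]  |A|=1842.678
4. ⊥bis P2·P3 via (29.64,45.84): [(40.5688, 38.0554) (25.9629, 48.4592) (0, 50.0819) (0, 0) (32.861, 0)]  |A|=1764.3577
5. canonical 5-gon: [(40.5688, 38.0554) (25.9629, 48.4592) (0, 50.0819) (0, 0) (32.861, 0)]
6. shoelace: 1764.3577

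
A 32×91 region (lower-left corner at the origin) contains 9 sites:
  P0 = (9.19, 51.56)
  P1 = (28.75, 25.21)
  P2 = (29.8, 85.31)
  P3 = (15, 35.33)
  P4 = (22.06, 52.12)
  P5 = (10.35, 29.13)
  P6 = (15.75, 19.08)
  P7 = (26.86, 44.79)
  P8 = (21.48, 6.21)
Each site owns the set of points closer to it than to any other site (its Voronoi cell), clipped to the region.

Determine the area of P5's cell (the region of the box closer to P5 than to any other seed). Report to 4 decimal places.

1. box [0,32]×[0,91]: [(0, 0) (32, 0) (32, 91) (0, 91)]
2. ⊥bis P5·P0 via (9.77,40.345): [(0, 39.8397) (0, 0) (32, 0) (32, 41.4947)]  |A|=1301.3502
3. ⊥bis P5·P1 via (19.55,27.17): [(22.4971, 41.0032) (0, 39.8397) (0, 0) (13.7616, 0)]  |A|=730.2736
4. ⊥bis P5·P2 via (20.075,57.22): [(22.4971, 41.0032) (0, 39.8397) (0, 0) (13.7616, 0)]  |A|=730.2736
5. ⊥bis P5·P3 via (12.675,32.23): [(19.5323, 27.087) (2.3656, 39.9621) (0, 39.8397) (0, 0) (13.7616, 0)]  |A|=591.7401
6. ⊥bis P5·P4 via (16.205,40.625): [(19.5323, 27.087) (2.3656, 39.9621) (0, 39.8397) (0, 0) (13.7616, 0)]  |A|=591.7401
7. ⊥bis P5·P6 via (13.05,24.105): [(19.1431, 27.3789) (2.3656, 39.9621) (0, 39.8397) (0, 17.0931)]  |A|=233.6305
8. ⊥bis P5·P7 via (18.605,36.96): [(19.1431, 27.3789) (2.3656, 39.9621) (0, 39.8397) (0, 17.0931)]  |A|=233.6305
9. ⊥bis P5·P8 via (15.915,17.67): [(19.1431, 27.3789) (2.3656, 39.9621) (0, 39.8397) (0, 17.0931)]  |A|=233.6305
10. canonical 4-gon: [(19.1431, 27.3789) (2.3656, 39.9621) (0, 39.8397) (0, 17.0931)]
11. shoelace: 233.6305

Area of P5's cell: 233.6305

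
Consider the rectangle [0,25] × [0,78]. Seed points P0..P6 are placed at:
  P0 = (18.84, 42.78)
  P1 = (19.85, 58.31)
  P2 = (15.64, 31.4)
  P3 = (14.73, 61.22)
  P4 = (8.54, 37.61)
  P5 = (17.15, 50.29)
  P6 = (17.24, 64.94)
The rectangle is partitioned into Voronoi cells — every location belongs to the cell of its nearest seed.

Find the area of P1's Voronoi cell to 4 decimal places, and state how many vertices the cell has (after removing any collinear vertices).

1. box [0,25]×[0,78]: [(0, 0) (25, 0) (25, 78) (0, 78)]
2. ⊥bis P1·P0 via (19.345,50.545): [(0, 51.8031) (25, 50.1772) (25, 78) (0, 78)]  |A|=675.2458
3. ⊥bis P1·P2 via (17.745,44.855): [(0, 51.8031) (25, 50.1772) (25, 78) (0, 78)]  |A|=675.2458
4. ⊥bis P1·P3 via (17.29,59.765): [(12.3098, 51.0025) (25, 50.1772) (25, 73.3304)]  |A|=146.9093
5. ⊥bis P1·P4 via (14.195,47.96): [(12.3098, 51.0025) (25, 50.1772) (25, 73.3304)]  |A|=146.9093
6. ⊥bis P1·P5 via (18.5,54.3): [(14.8771, 55.5197) (25, 52.1117) (25, 73.3304)]  |A|=107.3968
7. ⊥bis P1·P6 via (18.545,61.625): [(18.2901, 61.5247) (14.8771, 55.5197) (25, 52.1117) (25, 64.1661)]  |A|=76.6513
8. canonical 4-gon: [(18.2901, 61.5247) (14.8771, 55.5197) (25, 52.1117) (25, 64.1661)]
9. shoelace: 76.6513

Area of P1's cell: 76.6513 (4 vertices)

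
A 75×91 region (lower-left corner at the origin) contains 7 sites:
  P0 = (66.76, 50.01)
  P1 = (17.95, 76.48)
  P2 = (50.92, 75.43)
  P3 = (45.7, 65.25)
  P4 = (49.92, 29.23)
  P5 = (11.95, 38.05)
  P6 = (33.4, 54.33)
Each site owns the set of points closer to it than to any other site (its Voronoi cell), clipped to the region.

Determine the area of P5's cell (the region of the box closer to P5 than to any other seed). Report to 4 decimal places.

1. box [0,75]×[0,91]: [(0, 0) (75, 0) (75, 91) (0, 91)]
2. ⊥bis P5·P0 via (39.355,44.03): [(0, 0) (48.9627, 0) (29.1058, 91) (0, 91)]  |A|=3552.1153
3. ⊥bis P5·P1 via (14.95,57.265): [(0, 59.5991) (0, 0) (48.9627, 0) (37.2259, 53.7871)]  |A|=2426.0972
4. ⊥bis P5·P2 via (31.435,56.74): [(33.7463, 54.3304) (0, 59.5991) (0, 0) (48.9627, 0) (38.0971, 49.7945)]  |A|=2419.3875
5. ⊥bis P5·P3 via (28.825,51.65): [(25.6455, 55.5951) (0, 59.5991) (0, 0) (48.9627, 0) (40.9845, 36.5624)]  |A|=2329.7604
6. ⊥bis P5·P4 via (30.935,33.64): [(33.7104, 45.5881) (25.6455, 55.5951) (0, 59.5991) (0, 0) (23.1208, 0)]  |A|=1643.7442
7. ⊥bis P5·P6 via (22.675,46.19): [(31.2315, 34.9163) (14.1779, 57.3856) (0, 59.5991) (0, 0) (23.1208, 0)]  |A|=1474.7387
8. canonical 5-gon: [(31.2315, 34.9163) (14.1779, 57.3856) (0, 59.5991) (0, 0) (23.1208, 0)]
9. shoelace: 1474.7387

Area of P5's cell: 1474.7387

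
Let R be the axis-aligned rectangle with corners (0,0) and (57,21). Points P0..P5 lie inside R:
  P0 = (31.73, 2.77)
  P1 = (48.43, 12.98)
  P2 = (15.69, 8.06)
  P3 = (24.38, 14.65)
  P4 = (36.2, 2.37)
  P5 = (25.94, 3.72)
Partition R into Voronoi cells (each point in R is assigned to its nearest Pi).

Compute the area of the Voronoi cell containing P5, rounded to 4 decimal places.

1. box [0,57]×[0,21]: [(0, 0) (57, 0) (57, 21) (0, 21)]
2. ⊥bis P5·P0 via (28.835,3.245): [(0, 0) (28.3026, 0) (31.7482, 21) (0, 21)]  |A|=630.5328
3. ⊥bis P5·P1 via (37.185,8.35): [(0, 0) (28.3026, 0) (31.7482, 21) (0, 21)]  |A|=630.5328
4. ⊥bis P5·P2 via (20.815,5.89): [(18.3211, 0) (28.3026, 0) (31.7482, 21) (27.2128, 21)]  |A|=152.427
5. ⊥bis P5·P3 via (25.16,9.185): [(22.0204, 8.7369) (18.3211, 0) (28.3026, 0) (29.9211, 9.8645)]  |A|=81.6594
6. ⊥bis P5·P4 via (31.07,3.045): [(22.0204, 8.7369) (18.3211, 0) (28.3026, 0) (29.9211, 9.8645)]  |A|=81.6594
7. canonical 4-gon: [(22.0204, 8.7369) (18.3211, 0) (28.3026, 0) (29.9211, 9.8645)]
8. shoelace: 81.6594

Area of P5's cell: 81.6594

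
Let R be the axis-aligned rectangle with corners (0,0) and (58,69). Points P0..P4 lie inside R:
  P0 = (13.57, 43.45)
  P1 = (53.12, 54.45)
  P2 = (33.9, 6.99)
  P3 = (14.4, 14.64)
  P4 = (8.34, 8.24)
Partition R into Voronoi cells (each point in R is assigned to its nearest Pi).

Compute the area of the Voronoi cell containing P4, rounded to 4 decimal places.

Area of P4's cell: 257.0765

1. box [0,58]×[0,69]: [(0, 0) (58, 0) (58, 69) (0, 69)]
2. ⊥bis P4·P0 via (10.955,25.845): [(0, 27.4722) (0, 0) (58, 0) (58, 18.8571)]  |A|=1343.5493
3. ⊥bis P4·P1 via (30.73,31.345): [(41.0129, 21.3803) (0, 27.4722) (0, 0) (58, 0) (58, 4.9189)]  |A|=1225.165
4. ⊥bis P4·P2 via (21.12,7.615): [(21.9318, 24.2145) (0, 27.4722) (0, 0) (20.7476, 0)]  |A|=552.4542
5. ⊥bis P4·P3 via (11.37,11.44): [(20.8673, 2.4473) (0, 22.206) (0, 0) (20.7476, 0)]  |A|=257.0765
6. canonical 4-gon: [(20.8673, 2.4473) (0, 22.206) (0, 0) (20.7476, 0)]
7. shoelace: 257.0765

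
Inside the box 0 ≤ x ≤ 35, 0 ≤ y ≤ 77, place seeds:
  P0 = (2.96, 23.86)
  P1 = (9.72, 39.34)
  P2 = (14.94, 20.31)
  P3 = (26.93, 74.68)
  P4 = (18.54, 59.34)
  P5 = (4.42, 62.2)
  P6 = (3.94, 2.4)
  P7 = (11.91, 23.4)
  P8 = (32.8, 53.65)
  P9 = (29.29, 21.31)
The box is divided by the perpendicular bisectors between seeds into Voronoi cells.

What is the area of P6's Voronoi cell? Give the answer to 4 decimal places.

1. box [0,35]×[0,77]: [(0, 0) (35, 0) (35, 77) (0, 77)]
2. ⊥bis P6·P0 via (3.45,13.13): [(0, 12.9725) (0, 0) (35, 0) (35, 14.5708)]  |A|=482.0064
3. ⊥bis P6·P1 via (6.83,20.87): [(0, 12.9725) (0, 0) (35, 0) (35, 14.5708)]  |A|=482.0064
4. ⊥bis P6·P2 via (9.44,11.355): [(6.3354, 13.2618) (0, 12.9725) (0, 0) (27.928, 0)]  |A|=226.2804
5. ⊥bis P6·P3 via (15.435,38.54): [(6.3354, 13.2618) (0, 12.9725) (0, 0) (27.928, 0)]  |A|=226.2804
6. ⊥bis P6·P4 via (11.24,30.87): [(6.3354, 13.2618) (0, 12.9725) (0, 0) (27.928, 0)]  |A|=226.2804
7. ⊥bis P6·P5 via (4.18,32.3): [(6.3354, 13.2618) (0, 12.9725) (0, 0) (27.928, 0)]  |A|=226.2804
8. ⊥bis P6·P7 via (7.925,12.9): [(6.3354, 13.2618) (0, 12.9725) (0, 0) (27.928, 0)]  |A|=226.2804
9. ⊥bis P6·P8 via (18.37,28.025): [(6.3354, 13.2618) (0, 12.9725) (0, 0) (27.928, 0)]  |A|=226.2804
10. ⊥bis P6·P9 via (16.615,11.855): [(23.3701, 2.7994) (6.3354, 13.2618) (0, 12.9725) (0, 0) (25.4583, 0)]  |A|=222.8236
11. canonical 5-gon: [(23.3701, 2.7994) (6.3354, 13.2618) (0, 12.9725) (0, 0) (25.4583, 0)]
12. shoelace: 222.8236

Area of P6's cell: 222.8236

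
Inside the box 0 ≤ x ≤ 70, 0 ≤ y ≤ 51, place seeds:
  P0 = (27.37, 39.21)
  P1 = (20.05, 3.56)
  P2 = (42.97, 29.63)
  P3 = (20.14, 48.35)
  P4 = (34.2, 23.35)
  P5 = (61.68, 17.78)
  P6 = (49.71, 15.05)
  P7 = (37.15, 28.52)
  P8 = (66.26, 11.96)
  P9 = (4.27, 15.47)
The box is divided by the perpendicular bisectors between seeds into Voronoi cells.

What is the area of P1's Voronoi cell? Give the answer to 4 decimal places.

1. box [0,70]×[0,51]: [(0, 0) (70, 0) (70, 51) (0, 51)]
2. ⊥bis P1·P0 via (23.71,21.385): [(0, 26.2534) (0, 0) (70, 0) (70, 11.8803)]  |A|=1334.678
3. ⊥bis P1·P2 via (31.51,16.595): [(26.7783, 20.755) (0, 26.2534) (0, 0) (50.3857, 0)]  |A|=874.3877
4. ⊥bis P1·P3 via (20.095,25.955): [(26.7783, 20.755) (1.2689, 25.9928) (0, 25.9954) (0, 0) (50.3857, 0)]  |A|=874.224
5. ⊥bis P1·P4 via (27.125,13.455): [(12.9419, 23.596) (1.2689, 25.9928) (0, 25.9954) (0, 0) (45.943, 0)]  |A|=711.7563
6. ⊥bis P1·P5 via (40.865,10.67): [(44.0465, 1.356) (12.9419, 23.596) (1.2689, 25.9928) (0, 25.9954) (0, 0) (44.5097, 0)]  |A|=710.7845
7. ⊥bis P1·P6 via (34.88,9.305): [(35.6274, 7.3757) (12.9419, 23.596) (1.2689, 25.9928) (0, 25.9954) (0, 0) (38.4847, 0)]  |A|=684.251
8. ⊥bis P1·P7 via (28.6,16.04): [(35.6274, 7.3757) (12.9419, 23.596) (1.2689, 25.9928) (0, 25.9954) (0, 0) (38.4847, 0)]  |A|=684.251
9. ⊥bis P1·P8 via (43.155,7.76): [(35.6274, 7.3757) (12.9419, 23.596) (1.2689, 25.9928) (0, 25.9954) (0, 0) (38.4847, 0)]  |A|=684.251
10. ⊥bis P1·P9 via (12.16,9.515): [(35.6274, 7.3757) (19.3367, 19.0237) (4.9785, 0) (38.4847, 0)]  |A|=362.1422
11. canonical 4-gon: [(35.6274, 7.3757) (19.3367, 19.0237) (4.9785, 0) (38.4847, 0)]
12. shoelace: 362.1422

Area of P1's cell: 362.1422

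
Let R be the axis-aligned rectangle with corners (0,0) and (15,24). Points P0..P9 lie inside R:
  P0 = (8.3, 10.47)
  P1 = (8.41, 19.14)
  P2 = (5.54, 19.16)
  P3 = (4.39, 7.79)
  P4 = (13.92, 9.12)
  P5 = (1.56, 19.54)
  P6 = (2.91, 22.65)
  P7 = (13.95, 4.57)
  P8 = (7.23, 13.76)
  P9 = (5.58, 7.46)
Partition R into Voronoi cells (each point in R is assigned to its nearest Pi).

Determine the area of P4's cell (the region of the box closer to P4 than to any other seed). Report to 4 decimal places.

1. box [0,15]×[0,24]: [(0, 0) (15, 0) (15, 24) (0, 24)]
2. ⊥bis P4·P0 via (11.11,9.795): [(8.7571, 0) (15, 0) (15, 24) (14.5222, 24)]  |A|=80.6479
3. ⊥bis P4·P1 via (11.165,14.13): [(12.3014, 14.7549) (8.7571, 0) (15, 0) (15, 16.2389)]  |A|=67.9675
4. ⊥bis P4·P2 via (9.73,14.14): [(12.3014, 14.7549) (8.7571, 0) (15, 0) (15, 16.2389)]  |A|=67.9675
5. ⊥bis P4·P3 via (9.155,8.455): [(12.3014, 14.7549) (9.7551, 4.1548) (10.335, 0) (15, 0) (15, 16.2389)]  |A|=64.6896
6. ⊥bis P4·P5 via (7.74,14.33): [(12.3014, 14.7549) (9.7551, 4.1548) (10.335, 0) (15, 0) (15, 16.2389)]  |A|=64.6896
7. ⊥bis P4·P6 via (8.415,15.885): [(12.3014, 14.7549) (9.7551, 4.1548) (10.335, 0) (15, 0) (15, 16.2389)]  |A|=64.6896
8. ⊥bis P4·P7 via (13.935,6.845): [(12.3014, 14.7549) (10.3958, 6.8217) (15, 6.852) (15, 16.2389)]  |A|=30.8999
9. ⊥bis P4·P8 via (10.575,11.44): [(13.2272, 15.264) (11.998, 13.4917) (10.3958, 6.8217) (15, 6.852) (15, 16.2389)]  |A|=30.3923
10. ⊥bis P4·P9 via (9.75,8.29): [(13.2272, 15.264) (11.998, 13.4917) (10.3958, 6.8217) (15, 6.852) (15, 16.2389)]  |A|=30.3923
11. canonical 5-gon: [(13.2272, 15.264) (11.998, 13.4917) (10.3958, 6.8217) (15, 6.852) (15, 16.2389)]
12. shoelace: 30.3923

Area of P4's cell: 30.3923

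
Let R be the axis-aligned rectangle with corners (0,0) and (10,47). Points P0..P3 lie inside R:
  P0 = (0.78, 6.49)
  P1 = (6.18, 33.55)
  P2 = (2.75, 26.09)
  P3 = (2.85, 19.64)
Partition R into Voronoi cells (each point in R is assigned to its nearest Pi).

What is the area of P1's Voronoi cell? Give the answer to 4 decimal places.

1. box [0,10]×[0,47]: [(0, 0) (10, 0) (10, 47) (0, 47)]
2. ⊥bis P1·P0 via (3.48,20.02): [(0, 20.7145) (10, 18.7189) (10, 47) (0, 47)]  |A|=272.8333
3. ⊥bis P1·P2 via (4.465,29.82): [(0, 31.8729) (10, 27.2751) (10, 47) (0, 47)]  |A|=174.2599
4. ⊥bis P1·P3 via (4.515,26.595): [(0, 31.8729) (10, 27.2751) (10, 47) (0, 47)]  |A|=174.2599
5. canonical 4-gon: [(0, 31.8729) (10, 27.2751) (10, 47) (0, 47)]
6. shoelace: 174.2599

Area of P1's cell: 174.2599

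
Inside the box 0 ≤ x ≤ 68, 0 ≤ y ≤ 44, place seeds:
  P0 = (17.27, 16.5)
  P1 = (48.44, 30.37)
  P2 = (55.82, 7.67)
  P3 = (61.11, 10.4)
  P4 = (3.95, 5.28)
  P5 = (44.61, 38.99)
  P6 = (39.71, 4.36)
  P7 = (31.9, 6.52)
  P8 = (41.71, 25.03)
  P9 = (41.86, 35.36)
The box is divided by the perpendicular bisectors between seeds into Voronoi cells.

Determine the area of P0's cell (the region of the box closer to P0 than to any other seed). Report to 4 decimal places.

1. box [0,68]×[0,44]: [(0, 0) (68, 0) (68, 44) (0, 44)]
2. ⊥bis P0·P1 via (32.855,23.435): [(0, 0) (43.2831, 0) (23.704, 44) (0, 44)]  |A|=1473.716
3. ⊥bis P0·P2 via (36.545,12.085): [(0, 0) (33.7769, 0) (37.0073, 14.1035) (23.704, 44) (0, 44)]  |A|=1406.6808
4. ⊥bis P0·P3 via (39.19,13.45): [(0, 0) (33.7769, 0) (37.0073, 14.1035) (23.704, 44) (0, 44)]  |A|=1406.6808
5. ⊥bis P0·P4 via (10.61,10.89): [(0, 23.4858) (19.7831, 0) (33.7769, 0) (37.0073, 14.1035) (23.704, 44) (0, 44)]  |A|=1174.3695
6. ⊥bis P0·P5 via (30.94,27.745): [(0, 23.4858) (19.7831, 0) (33.7769, 0) (37.0073, 14.1035) (30.9338, 27.7526) (17.5686, 44) (0, 44)]  |A|=1124.527
7. ⊥bis P0·P6 via (28.49,10.43): [(0, 23.4858) (19.7831, 0) (22.8474, 0) (34.0603, 20.7263) (30.9338, 27.7526) (17.5686, 44) (0, 44)]  |A|=979.7836
8. ⊥bis P0·P7 via (24.585,11.51): [(0, 23.4858) (18.098, 2.0005) (32.8016, 23.555) (30.9338, 27.7526) (17.5686, 44) (0, 44)]  |A|=881.9232
9. ⊥bis P0·P8 via (29.49,20.765): [(0, 23.4858) (18.098, 2.0005) (29.9667, 19.3992) (24.1899, 35.9508) (17.5686, 44) (0, 44)]  |A|=839.9608
10. ⊥bis P0·P9 via (29.565,25.93): [(0, 23.4858) (18.098, 2.0005) (29.9667, 19.3992) (26.1194, 30.4225) (15.7057, 44) (0, 44)]  |A|=816.7773
11. canonical 6-gon: [(0, 23.4858) (18.098, 2.0005) (29.9667, 19.3992) (26.1194, 30.4225) (15.7057, 44) (0, 44)]
12. shoelace: 816.7773

Area of P0's cell: 816.7773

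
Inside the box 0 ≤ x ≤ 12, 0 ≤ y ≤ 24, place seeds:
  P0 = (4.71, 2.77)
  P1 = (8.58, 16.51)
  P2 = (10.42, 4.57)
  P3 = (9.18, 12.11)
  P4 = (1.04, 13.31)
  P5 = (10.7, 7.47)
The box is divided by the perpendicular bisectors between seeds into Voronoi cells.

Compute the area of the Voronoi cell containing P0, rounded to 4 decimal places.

Area of P0's cell: 58.6289

1. box [0,12]×[0,24]: [(0, 0) (12, 0) (12, 24) (0, 24)]
2. ⊥bis P0·P1 via (6.645,9.64): [(0, 11.5116) (0, 0) (12, 0) (12, 8.1317)]  |A|=117.86
3. ⊥bis P0·P2 via (7.565,3.67): [(5.5893, 9.9373) (0, 11.5116) (0, 0) (8.7219, 0)]  |A|=75.5074
4. ⊥bis P0·P3 via (6.945,7.44): [(6.2756, 7.7604) (0, 10.7638) (0, 0) (8.7219, 0)]  |A|=67.6171
5. ⊥bis P0·P4 via (2.875,8.04): [(6.2756, 7.7604) (4.5052, 8.6076) (0, 7.0389) (0, 0) (8.7219, 0)]  |A|=59.2265
6. ⊥bis P0·P5 via (7.705,5.12): [(6.7069, 6.392) (5.247, 8.2526) (4.5052, 8.6076) (0, 7.0389) (0, 0) (8.7219, 0)]  |A|=58.6289
7. canonical 6-gon: [(6.7069, 6.392) (5.247, 8.2526) (4.5052, 8.6076) (0, 7.0389) (0, 0) (8.7219, 0)]
8. shoelace: 58.6289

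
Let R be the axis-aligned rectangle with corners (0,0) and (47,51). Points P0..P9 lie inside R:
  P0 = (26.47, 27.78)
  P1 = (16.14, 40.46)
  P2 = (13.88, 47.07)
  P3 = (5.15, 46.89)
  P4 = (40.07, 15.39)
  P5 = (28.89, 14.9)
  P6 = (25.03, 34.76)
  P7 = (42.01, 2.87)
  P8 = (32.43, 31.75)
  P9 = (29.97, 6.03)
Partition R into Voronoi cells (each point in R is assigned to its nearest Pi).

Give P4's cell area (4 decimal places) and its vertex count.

1. box [0,47]×[0,51]: [(0, 0) (47, 0) (47, 51) (0, 51)]
2. ⊥bis P4·P0 via (33.27,21.585): [(13.6054, 0) (47, 0) (47, 36.6559)]  |A|=612.0534
3. ⊥bis P4·P1 via (28.105,27.925): [(13.6054, 0) (47, 0) (47, 36.6559)]  |A|=612.0534
4. ⊥bis P4·P2 via (26.975,31.23): [(13.6054, 0) (47, 0) (47, 36.6559)]  |A|=612.0534
5. ⊥bis P4·P3 via (22.61,31.14): [(13.6054, 0) (47, 0) (47, 36.6559)]  |A|=612.0534
6. ⊥bis P4·P5 via (34.48,15.145): [(34.1552, 22.5566) (35.1438, 0) (47, 0) (47, 36.6559)]  |A|=369.1374
7. ⊥bis P4·P6 via (32.55,25.075): [(45.876, 35.4221) (34.1552, 22.5566) (35.1438, 0) (47, 0) (47, 36.2948)]  |A|=368.9345
8. ⊥bis P4·P7 via (41.04,9.13): [(45.876, 35.4221) (34.1552, 22.5566) (34.7861, 8.1609) (47, 10.0535) (47, 36.2948)]  |A|=259.1592
9. ⊥bis P4·P8 via (36.25,23.57): [(34.2108, 22.6177) (34.1552, 22.5566) (34.7861, 8.1609) (47, 10.0535) (47, 28.5902)]  |A|=207.7854
10. ⊥bis P4·P9 via (35.02,10.71): [(34.2108, 22.6177) (34.1552, 22.5566) (34.6572, 11.1015) (37.0563, 8.5127) (47, 10.0535) (47, 28.5902)]  |A|=204.4249
11. canonical 6-gon: [(34.2108, 22.6177) (34.1552, 22.5566) (34.6572, 11.1015) (37.0563, 8.5127) (47, 10.0535) (47, 28.5902)]
12. shoelace: 204.4249

Area of P4's cell: 204.4249 (6 vertices)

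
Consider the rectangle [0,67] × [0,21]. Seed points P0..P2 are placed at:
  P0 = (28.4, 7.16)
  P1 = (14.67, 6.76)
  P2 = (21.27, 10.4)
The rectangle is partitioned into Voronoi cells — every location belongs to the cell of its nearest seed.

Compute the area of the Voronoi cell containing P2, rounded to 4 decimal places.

Area of P2's cell: 184.5293

1. box [0,67]×[0,21]: [(0, 0) (67, 0) (67, 21) (0, 21)]
2. ⊥bis P2·P0 via (24.835,8.78): [(0, 0) (20.8452, 0) (30.388, 21) (0, 21)]  |A|=537.9486
3. ⊥bis P2·P1 via (17.97,8.58): [(21.684, 1.8458) (30.388, 21) (11.1202, 21)]  |A|=184.5293
4. canonical 3-gon: [(21.684, 1.8458) (30.388, 21) (11.1202, 21)]
5. shoelace: 184.5293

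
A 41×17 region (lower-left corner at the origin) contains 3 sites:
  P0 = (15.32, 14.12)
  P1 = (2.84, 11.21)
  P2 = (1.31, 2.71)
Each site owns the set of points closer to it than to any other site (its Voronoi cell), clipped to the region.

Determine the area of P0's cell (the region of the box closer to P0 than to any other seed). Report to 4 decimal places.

Area of P0's cell: 517.6747

1. box [0,41]×[0,17]: [(0, 0) (41, 0) (41, 17) (0, 17)]
2. ⊥bis P0·P1 via (9.08,12.665): [(12.0331, 0) (41, 0) (41, 17) (8.0692, 17)]  |A|=526.1302
3. ⊥bis P0·P2 via (8.315,8.415): [(10.7754, 5.3939) (15.1683, 0) (41, 0) (41, 17) (8.0692, 17)]  |A|=517.6747
4. canonical 5-gon: [(10.7754, 5.3939) (15.1683, 0) (41, 0) (41, 17) (8.0692, 17)]
5. shoelace: 517.6747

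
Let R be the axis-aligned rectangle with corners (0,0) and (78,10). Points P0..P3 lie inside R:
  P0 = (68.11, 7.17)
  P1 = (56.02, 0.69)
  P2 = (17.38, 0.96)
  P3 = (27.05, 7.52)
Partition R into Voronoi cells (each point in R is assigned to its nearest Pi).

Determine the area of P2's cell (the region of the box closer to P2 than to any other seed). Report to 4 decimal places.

1. box [0,78]×[0,10]: [(0, 0) (78, 0) (78, 10) (0, 10)]
2. ⊥bis P2·P0 via (42.745,4.065): [(0, 0) (43.2426, 0) (42.0185, 10) (0, 10)]  |A|=426.3054
3. ⊥bis P2·P1 via (36.7,0.825): [(0, 0) (36.6942, 0) (36.7641, 10) (0, 10)]  |A|=367.2917
4. ⊥bis P2·P3 via (22.215,4.24): [(0, 0) (25.0914, 0) (18.3075, 10) (0, 10)]  |A|=216.9943
5. canonical 4-gon: [(0, 0) (25.0914, 0) (18.3075, 10) (0, 10)]
6. shoelace: 216.9943

Area of P2's cell: 216.9943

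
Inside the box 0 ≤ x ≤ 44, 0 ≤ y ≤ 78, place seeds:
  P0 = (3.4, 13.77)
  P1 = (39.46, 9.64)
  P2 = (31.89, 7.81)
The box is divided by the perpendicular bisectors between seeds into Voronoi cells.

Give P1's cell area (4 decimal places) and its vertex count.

Area of P1's cell: 1077.2054 (5 vertices)

1. box [0,44]×[0,78]: [(0, 0) (44, 0) (44, 78) (0, 78)]
2. ⊥bis P1·P0 via (21.43,11.705): [(20.0894, 0) (44, 0) (44, 78) (29.0229, 78)]  |A|=1516.6216
3. ⊥bis P1·P2 via (35.675,8.725): [(25.7777, 49.6661) (37.7842, 0) (44, 0) (44, 78) (29.0229, 78)]  |A|=1077.2054
4. canonical 5-gon: [(25.7777, 49.6661) (37.7842, 0) (44, 0) (44, 78) (29.0229, 78)]
5. shoelace: 1077.2054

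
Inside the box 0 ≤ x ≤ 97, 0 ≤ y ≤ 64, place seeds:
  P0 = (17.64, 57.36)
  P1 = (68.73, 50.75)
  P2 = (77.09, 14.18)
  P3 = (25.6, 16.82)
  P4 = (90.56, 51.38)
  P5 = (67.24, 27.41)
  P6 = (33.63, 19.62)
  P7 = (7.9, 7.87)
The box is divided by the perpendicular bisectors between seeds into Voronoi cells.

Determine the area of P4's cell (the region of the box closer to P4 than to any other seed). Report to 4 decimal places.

Area of P4's cell: 554.5391

1. box [0,97]×[0,64]: [(0, 0) (97, 0) (97, 64) (0, 64)]
2. ⊥bis P4·P0 via (54.1,54.37): [(49.6412, 0) (97, 0) (97, 64) (54.8897, 64)]  |A|=2863.0088
3. ⊥bis P4·P1 via (79.645,51.065): [(81.1187, 0) (97, 0) (97, 64) (79.2717, 64)]  |A|=1075.507
4. ⊥bis P4·P2 via (83.825,32.78): [(80.1341, 34.1165) (97, 28.0094) (97, 64) (79.2717, 64)]  |A|=568.3989
5. ⊥bis P4·P3 via (58.08,34.1): [(80.1341, 34.1165) (97, 28.0094) (97, 64) (79.2717, 64)]  |A|=568.3989
6. ⊥bis P4·P5 via (78.9,39.395): [(80.013, 38.3121) (86.8106, 31.6989) (97, 28.0094) (97, 64) (79.2717, 64)]  |A|=554.5391
7. ⊥bis P4·P6 via (62.095,35.5): [(80.013, 38.3121) (86.8106, 31.6989) (97, 28.0094) (97, 64) (79.2717, 64)]  |A|=554.5391
8. ⊥bis P4·P7 via (49.23,29.625): [(80.013, 38.3121) (86.8106, 31.6989) (97, 28.0094) (97, 64) (79.2717, 64)]  |A|=554.5391
9. canonical 5-gon: [(80.013, 38.3121) (86.8106, 31.6989) (97, 28.0094) (97, 64) (79.2717, 64)]
10. shoelace: 554.5391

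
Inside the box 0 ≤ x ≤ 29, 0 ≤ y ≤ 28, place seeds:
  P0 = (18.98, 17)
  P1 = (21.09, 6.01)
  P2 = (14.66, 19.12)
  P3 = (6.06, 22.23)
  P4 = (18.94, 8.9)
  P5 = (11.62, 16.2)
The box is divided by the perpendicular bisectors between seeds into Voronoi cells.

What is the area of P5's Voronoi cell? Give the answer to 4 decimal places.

1. box [0,29]×[0,28]: [(0, 0) (29, 0) (29, 28) (0, 28)]
2. ⊥bis P5·P0 via (15.3,16.6): [(0, 0) (17.1043, 0) (14.0609, 28) (0, 28)]  |A|=436.313
3. ⊥bis P5·P1 via (16.355,11.105): [(0, 0) (4.4057, 0) (15.9393, 10.7187) (14.0609, 28) (0, 28)]  |A|=368.2568
4. ⊥bis P5·P2 via (13.14,17.66): [(0, 0) (4.4057, 0) (15.9393, 10.7187) (15.4457, 15.2595) (3.2082, 28) (0, 28)]  |A|=299.1226
5. ⊥bis P5·P3 via (8.84,19.215): [(0, 11.064) (0, 0) (4.4057, 0) (15.9393, 10.7187) (15.4457, 15.2595) (10.3283, 20.5873)]  |A|=199.7722
6. ⊥bis P5·P4 via (15.28,12.55): [(0, 11.064) (0, 0) (2.7643, 0) (15.695, 12.9661) (15.4457, 15.2595) (10.3283, 20.5873)]  |A|=174.861
7. canonical 6-gon: [(0, 11.064) (0, 0) (2.7643, 0) (15.695, 12.9661) (15.4457, 15.2595) (10.3283, 20.5873)]
8. shoelace: 174.861

Area of P5's cell: 174.8610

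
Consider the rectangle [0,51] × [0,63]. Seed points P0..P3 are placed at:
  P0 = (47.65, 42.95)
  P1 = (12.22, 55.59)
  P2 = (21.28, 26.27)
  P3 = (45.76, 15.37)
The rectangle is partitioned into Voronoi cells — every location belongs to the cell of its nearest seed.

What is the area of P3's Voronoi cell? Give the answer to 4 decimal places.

Area of P3's cell: 593.0866

1. box [0,51]×[0,63]: [(0, 0) (51, 0) (51, 63) (0, 63)]
2. ⊥bis P3·P0 via (46.705,29.16): [(0, 32.3606) (0, 0) (51, 0) (51, 28.8657)]  |A|=1561.2699
3. ⊥bis P3·P1 via (28.99,35.48): [(23.332, 30.7617) (0, 11.3048) (0, 0) (51, 0) (51, 28.8657)]  |A|=1315.6337
4. ⊥bis P3·P2 via (33.52,20.82): [(37.5139, 29.7898) (24.2497, 0) (51, 0) (51, 28.8657)]  |A|=593.0866
5. canonical 4-gon: [(37.5139, 29.7898) (24.2497, 0) (51, 0) (51, 28.8657)]
6. shoelace: 593.0866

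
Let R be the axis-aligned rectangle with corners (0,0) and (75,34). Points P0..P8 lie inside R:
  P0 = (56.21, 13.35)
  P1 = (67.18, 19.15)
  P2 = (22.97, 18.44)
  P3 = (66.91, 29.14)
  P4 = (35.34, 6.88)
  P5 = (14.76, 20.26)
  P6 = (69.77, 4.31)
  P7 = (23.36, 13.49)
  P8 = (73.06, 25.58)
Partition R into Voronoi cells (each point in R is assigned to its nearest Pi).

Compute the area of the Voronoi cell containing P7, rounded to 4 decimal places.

Area of P7's cell: 259.2805

1. box [0,75]×[0,34]: [(0, 0) (75, 0) (75, 34) (0, 34)]
2. ⊥bis P7·P0 via (39.785,13.42): [(0, 0) (39.7278, 0) (39.8727, 34) (0, 34)]  |A|=1353.2087
3. ⊥bis P7·P1 via (45.27,16.32): [(0, 0) (39.7278, 0) (39.8727, 34) (0, 34)]  |A|=1353.2087
4. ⊥bis P7·P2 via (23.165,15.965): [(0, 14.1399) (0, 0) (39.7278, 0) (39.8014, 17.2757)]  |A|=624.5575
5. ⊥bis P7·P3 via (45.135,21.315): [(0, 14.1399) (0, 0) (39.7278, 0) (39.8014, 17.2757)]  |A|=624.5575
6. ⊥bis P7·P4 via (29.35,10.185): [(32.9652, 16.7371) (0, 14.1399) (0, 0) (23.7304, 0)]  |A|=431.6511
7. ⊥bis P7·P5 via (19.06,16.875): [(32.9652, 16.7371) (18.0248, 15.56) (5.7758, 0) (23.7304, 0)]  |A|=259.2805
8. ⊥bis P7·P6 via (46.565,8.9): [(32.9652, 16.7371) (18.0248, 15.56) (5.7758, 0) (23.7304, 0)]  |A|=259.2805
9. ⊥bis P7·P8 via (48.21,19.535): [(32.9652, 16.7371) (18.0248, 15.56) (5.7758, 0) (23.7304, 0)]  |A|=259.2805
10. canonical 4-gon: [(32.9652, 16.7371) (18.0248, 15.56) (5.7758, 0) (23.7304, 0)]
11. shoelace: 259.2805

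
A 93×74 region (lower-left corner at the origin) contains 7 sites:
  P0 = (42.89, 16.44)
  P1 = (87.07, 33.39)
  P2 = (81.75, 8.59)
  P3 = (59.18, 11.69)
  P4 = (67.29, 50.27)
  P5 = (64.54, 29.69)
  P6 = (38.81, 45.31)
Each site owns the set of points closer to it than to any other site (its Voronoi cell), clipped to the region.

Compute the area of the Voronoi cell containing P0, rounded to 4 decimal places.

1. box [0,93]×[0,74]: [(0, 0) (93, 0) (93, 74) (0, 74)]
2. ⊥bis P0·P1 via (64.98,24.915): [(0, 0) (74.5388, 0) (46.1482, 74) (0, 74)]  |A|=4465.4187
3. ⊥bis P0·P2 via (62.32,12.515): [(0, 0) (59.7919, 0) (64.8784, 25.1798) (46.1482, 74) (0, 74)]  |A|=4279.7557
4. ⊥bis P0·P3 via (51.035,14.065): [(0, 0) (46.9338, 0) (58.8544, 40.8814) (46.1482, 74) (0, 74)]  |A|=3901.1528
5. ⊥bis P0·P4 via (55.09,33.355): [(0, 73.0888) (0, 0) (46.9338, 0) (56.387, 32.4195)]  |A|=2821.4161
6. ⊥bis P0·P5 via (53.715,23.065): [(41.3543, 43.2619) (0, 73.0888) (0, 0) (46.9338, 0) (53.6773, 23.1266)]  |A|=2736.8775
7. ⊥bis P0·P6 via (40.85,30.875): [(48.2916, 31.9267) (0, 25.1019) (0, 0) (46.9338, 0) (53.6773, 23.1266)]  |A|=1447.2741
8. canonical 5-gon: [(48.2916, 31.9267) (0, 25.1019) (0, 0) (46.9338, 0) (53.6773, 23.1266)]
9. shoelace: 1447.2741

Area of P0's cell: 1447.2741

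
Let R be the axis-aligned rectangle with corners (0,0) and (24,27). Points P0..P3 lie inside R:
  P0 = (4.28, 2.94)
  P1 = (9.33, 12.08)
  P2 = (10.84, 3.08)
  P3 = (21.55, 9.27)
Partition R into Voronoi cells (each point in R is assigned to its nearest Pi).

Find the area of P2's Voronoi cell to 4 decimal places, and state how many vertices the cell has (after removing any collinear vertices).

1. box [0,24]×[0,27]: [(0, 0) (24, 0) (24, 27) (0, 27)]
2. ⊥bis P2·P0 via (7.56,3.01): [(7.6242, 0) (24, 0) (24, 27) (7.048, 27)]  |A|=449.9245
3. ⊥bis P2·P1 via (10.085,7.58): [(7.4718, 7.1416) (7.6242, 0) (24, 0) (24, 9.9146)]  |A|=140.4097
4. ⊥bis P2·P3 via (16.195,6.175): [(14.9146, 8.3903) (7.4718, 7.1416) (7.6242, 0) (19.7639, 0)]  |A|=77.5997
5. canonical 4-gon: [(14.9146, 8.3903) (7.4718, 7.1416) (7.6242, 0) (19.7639, 0)]
6. shoelace: 77.5997

Area of P2's cell: 77.5997 (4 vertices)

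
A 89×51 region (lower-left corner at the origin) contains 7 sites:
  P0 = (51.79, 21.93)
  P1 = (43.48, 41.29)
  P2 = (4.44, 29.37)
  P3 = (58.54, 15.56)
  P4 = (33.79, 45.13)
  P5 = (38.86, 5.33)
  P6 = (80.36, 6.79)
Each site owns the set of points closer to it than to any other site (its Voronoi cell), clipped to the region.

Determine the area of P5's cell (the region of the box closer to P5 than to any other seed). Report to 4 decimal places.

1. box [0,89]×[0,51]: [(0, 0) (89, 0) (89, 51) (0, 51)]
2. ⊥bis P5·P0 via (45.325,13.63): [(0, 48.9344) (0, 0) (62.8237, 0)]  |A|=1537.1182
3. ⊥bis P5·P1 via (41.17,23.31): [(31.2635, 24.5828) (0, 28.5994) (0, 0) (62.8237, 0)]  |A|=1219.2471
4. ⊥bis P5·P2 via (21.65,17.35): [(31.2635, 24.5828) (27.0772, 25.1206) (9.5322, 0) (62.8237, 0)]  |A|=712.324
5. ⊥bis P5·P3 via (48.7,10.445): [(48.2142, 11.3796) (31.2635, 24.5828) (27.0772, 25.1206) (9.5322, 0) (54.1295, 0)]  |A|=662.856
6. ⊥bis P5·P4 via (36.325,25.23): [(48.2142, 11.3796) (31.2635, 24.5828) (31.2538, 24.584) (26.258, 23.9476) (9.5322, 0) (54.1295, 0)]  |A|=660.1866
7. ⊥bis P5·P6 via (59.61,6.06): [(48.2142, 11.3796) (31.2635, 24.5828) (31.2538, 24.584) (26.258, 23.9476) (9.5322, 0) (54.1295, 0)]  |A|=660.1866
8. canonical 6-gon: [(48.2142, 11.3796) (31.2635, 24.5828) (31.2538, 24.584) (26.258, 23.9476) (9.5322, 0) (54.1295, 0)]
9. shoelace: 660.1866

Area of P5's cell: 660.1866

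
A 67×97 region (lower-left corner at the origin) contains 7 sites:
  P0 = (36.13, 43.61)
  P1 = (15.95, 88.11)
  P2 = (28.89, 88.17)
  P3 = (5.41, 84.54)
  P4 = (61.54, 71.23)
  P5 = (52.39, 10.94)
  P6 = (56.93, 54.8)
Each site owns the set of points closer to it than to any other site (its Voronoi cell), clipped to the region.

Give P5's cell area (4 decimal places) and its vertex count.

1. box [0,67]×[0,97]: [(0, 0) (67, 0) (67, 97) (0, 97)]
2. ⊥bis P5·P0 via (44.26,27.275): [(0, 5.2466) (0, 0) (67, 0) (67, 38.5928)]  |A|=1468.62
3. ⊥bis P5·P1 via (34.17,49.525): [(0, 5.2466) (0, 0) (67, 0) (67, 38.5928)]  |A|=1468.62
4. ⊥bis P5·P2 via (40.64,49.555): [(0, 5.2466) (0, 0) (67, 0) (67, 38.5928)]  |A|=1468.62
5. ⊥bis P5·P3 via (28.9,47.74): [(0, 5.2466) (0, 0) (67, 0) (67, 38.5928)]  |A|=1468.62
6. ⊥bis P5·P4 via (56.965,41.085): [(0, 5.2466) (0, 0) (67, 0) (67, 38.5928)]  |A|=1468.62
7. ⊥bis P5·P6 via (54.66,32.87): [(55.3567, 32.7979) (0, 5.2466) (0, 0) (67, 0) (67, 31.5927)]  |A|=1427.8678
8. canonical 5-gon: [(55.3567, 32.7979) (0, 5.2466) (0, 0) (67, 0) (67, 31.5927)]
9. shoelace: 1427.8678

Area of P5's cell: 1427.8678 (5 vertices)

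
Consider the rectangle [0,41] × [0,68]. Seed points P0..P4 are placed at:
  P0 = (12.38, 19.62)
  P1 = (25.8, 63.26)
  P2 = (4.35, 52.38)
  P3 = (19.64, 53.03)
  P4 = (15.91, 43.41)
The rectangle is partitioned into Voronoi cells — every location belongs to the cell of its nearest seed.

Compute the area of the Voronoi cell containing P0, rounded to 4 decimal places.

1. box [0,41]×[0,68]: [(0, 0) (41, 0) (41, 68) (0, 68)]
2. ⊥bis P0·P1 via (19.09,41.44): [(0, 47.3105) (0, 0) (41, 0) (41, 34.7023)]  |A|=1681.2625
3. ⊥bis P0·P2 via (8.365,36): [(24.1768, 39.8757) (0, 33.9496) (0, 0) (41, 0) (41, 34.7023)]  |A|=1519.7509
4. ⊥bis P0·P3 via (16.01,36.325): [(12.6604, 37.0529) (0, 33.9496) (0, 0) (41, 0) (41, 30.8947)]  |A|=1412.2629
5. ⊥bis P0·P4 via (14.145,31.515): [(0, 33.6139) (0, 0) (41, 0) (41, 27.5302)]  |A|=1253.4534
6. canonical 4-gon: [(0, 33.6139) (0, 0) (41, 0) (41, 27.5302)]
7. shoelace: 1253.4534

Area of P0's cell: 1253.4534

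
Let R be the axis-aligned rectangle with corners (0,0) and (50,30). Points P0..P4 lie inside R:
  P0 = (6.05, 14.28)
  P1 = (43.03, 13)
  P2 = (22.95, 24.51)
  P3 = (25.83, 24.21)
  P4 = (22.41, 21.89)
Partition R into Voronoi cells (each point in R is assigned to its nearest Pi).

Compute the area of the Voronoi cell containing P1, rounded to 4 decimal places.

Area of P1's cell: 518.5968

1. box [0,50]×[0,30]: [(0, 0) (50, 0) (50, 30) (0, 30)]
2. ⊥bis P1·P0 via (24.54,13.64): [(24.0679, 0) (50, 0) (50, 30) (25.1063, 30)]  |A|=762.3878
3. ⊥bis P1·P2 via (32.99,18.755): [(24.1854, 3.3947) (24.0679, 0) (50, 0) (50, 30) (39.4357, 30)]  |A|=571.7684
4. ⊥bis P1·P3 via (34.43,18.605): [(24.1668, 2.8577) (24.0679, 0) (50, 0) (50, 30) (41.8566, 30)]  |A|=535.0662
5. ⊥bis P1·P4 via (32.72,17.445): [(30.8557, 13.1207) (25.1989, 0) (50, 0) (50, 30) (41.8566, 30)]  |A|=518.5968
6. canonical 5-gon: [(30.8557, 13.1207) (25.1989, 0) (50, 0) (50, 30) (41.8566, 30)]
7. shoelace: 518.5968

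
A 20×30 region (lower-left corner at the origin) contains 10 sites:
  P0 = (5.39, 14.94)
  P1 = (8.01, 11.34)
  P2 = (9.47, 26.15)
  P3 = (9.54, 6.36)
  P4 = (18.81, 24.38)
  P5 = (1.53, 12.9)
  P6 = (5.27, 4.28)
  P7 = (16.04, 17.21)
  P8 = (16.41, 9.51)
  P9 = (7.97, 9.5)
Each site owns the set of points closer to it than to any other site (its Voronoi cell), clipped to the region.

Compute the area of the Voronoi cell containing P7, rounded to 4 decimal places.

Area of P7's cell: 70.6872

1. box [0,20]×[0,30]: [(0, 0) (20, 0) (20, 30) (0, 30)]
2. ⊥bis P7·P0 via (10.715,16.075): [(14.1413, 0) (20, 0) (20, 30) (7.7469, 30)]  |A|=271.6761
3. ⊥bis P7·P1 via (12.025,14.275): [(10.7174, 16.0638) (20, 3.3654) (20, 30) (7.7469, 30)]  |A|=208.9998
4. ⊥bis P7·P2 via (12.755,21.68): [(9.9584, 19.6248) (10.7174, 16.0638) (20, 3.3654) (20, 27.0043)]  |A|=130.3951
5. ⊥bis P7·P3 via (12.79,11.785): [(9.9584, 19.6248) (10.7174, 16.0638) (14.6674, 10.6603) (20, 7.4656) (20, 27.0043)]  |A|=119.4626
6. ⊥bis P7·P4 via (17.425,20.795): [(13.5748, 22.2825) (9.9584, 19.6248) (10.7174, 16.0638) (14.6674, 10.6603) (20, 7.4656) (20, 19.8002)]  |A|=96.3185
7. ⊥bis P7·P5 via (8.785,15.055): [(13.5748, 22.2825) (9.9584, 19.6248) (10.7174, 16.0638) (14.6674, 10.6603) (20, 7.4656) (20, 19.8002)]  |A|=96.3185
8. ⊥bis P7·P6 via (10.655,10.745): [(13.5748, 22.2825) (9.9584, 19.6248) (10.7174, 16.0638) (14.6674, 10.6603) (20, 7.4656) (20, 19.8002)]  |A|=96.3185
9. ⊥bis P7·P8 via (16.225,13.36): [(13.5748, 22.2825) (9.9584, 19.6248) (10.7174, 16.0638) (12.8137, 13.1961) (20, 13.5414) (20, 19.8002)]  |A|=70.6872
10. ⊥bis P7·P9 via (12.005,13.355): [(13.5748, 22.2825) (9.9584, 19.6248) (10.7174, 16.0638) (12.8137, 13.1961) (20, 13.5414) (20, 19.8002)]  |A|=70.6872
11. canonical 6-gon: [(13.5748, 22.2825) (9.9584, 19.6248) (10.7174, 16.0638) (12.8137, 13.1961) (20, 13.5414) (20, 19.8002)]
12. shoelace: 70.6872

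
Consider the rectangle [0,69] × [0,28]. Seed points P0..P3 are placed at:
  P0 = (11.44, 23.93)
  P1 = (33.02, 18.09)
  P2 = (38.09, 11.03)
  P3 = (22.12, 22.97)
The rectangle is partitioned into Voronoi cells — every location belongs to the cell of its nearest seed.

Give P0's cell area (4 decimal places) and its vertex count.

Area of P0's cell: 446.0557 (4 vertices)

1. box [0,69]×[0,28]: [(0, 0) (69, 0) (69, 28) (0, 28)]
2. ⊥bis P0·P1 via (22.23,21.01): [(0, 0) (16.5443, 0) (24.1216, 28) (0, 28)]  |A|=569.3225
3. ⊥bis P0·P2 via (24.765,17.48): [(0, 0) (16.3038, 0) (16.8492, 1.1268) (24.1216, 28) (0, 28)]  |A|=569.187
4. ⊥bis P0·P3 via (16.78,23.45): [(0, 0) (14.6721, 0) (17.189, 28) (0, 28)]  |A|=446.0557
5. canonical 4-gon: [(0, 0) (14.6721, 0) (17.189, 28) (0, 28)]
6. shoelace: 446.0557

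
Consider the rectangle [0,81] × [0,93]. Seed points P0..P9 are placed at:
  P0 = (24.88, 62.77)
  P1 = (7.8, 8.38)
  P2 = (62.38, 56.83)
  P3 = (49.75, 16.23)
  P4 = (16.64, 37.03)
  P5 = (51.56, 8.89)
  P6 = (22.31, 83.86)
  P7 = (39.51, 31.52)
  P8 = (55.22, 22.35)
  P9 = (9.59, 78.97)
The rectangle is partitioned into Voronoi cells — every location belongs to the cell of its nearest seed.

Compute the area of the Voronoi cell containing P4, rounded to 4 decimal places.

Area of P4's cell: 828.4322

1. box [0,81]×[0,93]: [(0, 0) (81, 0) (81, 93) (0, 93)]
2. ⊥bis P4·P0 via (20.76,49.9): [(0, 56.5458) (0, 0) (81, 0) (81, 30.6157)]  |A|=3530.0404
3. ⊥bis P4·P1 via (12.22,22.705): [(0, 56.5458) (0, 26.4755) (81, 1.4828) (81, 30.6157)]  |A|=2397.7281
4. ⊥bis P4·P2 via (39.51,46.93): [(41.0338, 43.4099) (0, 56.5458) (0, 26.4755) (55.82, 9.2521)]  |A|=1442.9574
5. ⊥bis P4·P3 via (33.195,26.63): [(42.1363, 40.863) (41.0338, 43.4099) (0, 56.5458) (0, 26.4755) (27.7241, 17.9212)]  |A|=1058.2009
6. ⊥bis P4·P5 via (34.1,22.96): [(42.1363, 40.863) (41.0338, 43.4099) (0, 56.5458) (0, 26.4755) (27.7241, 17.9212)]  |A|=1058.2009
7. ⊥bis P4·P6 via (19.475,60.445): [(42.1363, 40.863) (41.0338, 43.4099) (0, 56.5458) (0, 26.4755) (27.7241, 17.9212)]  |A|=1058.2009
8. ⊥bis P4·P7 via (28.075,34.275): [(31.0461, 46.6072) (0, 56.5458) (0, 26.4755) (24.3833, 18.952)]  |A|=829.0089
9. ⊥bis P4·P8 via (35.93,29.69): [(31.0461, 46.6072) (0, 56.5458) (0, 26.4755) (24.3833, 18.952)]  |A|=829.0089
10. ⊥bis P4·P9 via (13.115,58): [(31.0461, 46.6072) (1.537, 56.0538) (0, 55.7954) (0, 26.4755) (24.3833, 18.952)]  |A|=828.4322
11. canonical 5-gon: [(31.0461, 46.6072) (1.537, 56.0538) (0, 55.7954) (0, 26.4755) (24.3833, 18.952)]
12. shoelace: 828.4322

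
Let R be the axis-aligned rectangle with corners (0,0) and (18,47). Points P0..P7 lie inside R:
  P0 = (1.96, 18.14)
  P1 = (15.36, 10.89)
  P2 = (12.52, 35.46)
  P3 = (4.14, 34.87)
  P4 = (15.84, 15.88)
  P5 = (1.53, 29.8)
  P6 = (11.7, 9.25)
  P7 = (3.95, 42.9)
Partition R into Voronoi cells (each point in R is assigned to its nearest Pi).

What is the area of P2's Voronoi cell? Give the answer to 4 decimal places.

Area of P2's cell: 174.6727

1. box [0,18]×[0,47]: [(0, 0) (18, 0) (18, 47) (0, 47)]
2. ⊥bis P2·P0 via (7.24,26.8): [(0, 31.2142) (18, 20.2396) (18, 47) (0, 47)]  |A|=382.9153
3. ⊥bis P2·P1 via (13.94,23.175): [(0, 31.2142) (13.3058, 23.1017) (18, 23.6443) (18, 47) (0, 47)]  |A|=374.9242
4. ⊥bis P2·P3 via (8.33,35.165): [(8.9942, 25.7304) (13.3058, 23.1017) (18, 23.6443) (18, 47) (7.4967, 47)]  |A|=224.2073
5. ⊥bis P2·P4 via (14.18,25.67): [(8.9942, 25.7304) (10.2002, 24.9952) (18, 26.3177) (18, 47) (7.4967, 47)]  |A|=208.4944
6. ⊥bis P2·P5 via (7.025,32.63): [(8.7434, 29.2934) (10.8963, 25.1132) (18, 26.3177) (18, 47) (7.4967, 47)]  |A|=204.8564
7. ⊥bis P2·P6 via (12.11,22.355): [(8.7434, 29.2934) (10.8963, 25.1132) (18, 26.3177) (18, 47) (7.4967, 47)]  |A|=204.8564
8. ⊥bis P2·P7 via (8.235,39.18): [(8.0614, 38.98) (8.7434, 29.2934) (10.8963, 25.1132) (18, 26.3177) (18, 47) (15.0239, 47)]  |A|=174.6727
9. canonical 6-gon: [(8.0614, 38.98) (8.7434, 29.2934) (10.8963, 25.1132) (18, 26.3177) (18, 47) (15.0239, 47)]
10. shoelace: 174.6727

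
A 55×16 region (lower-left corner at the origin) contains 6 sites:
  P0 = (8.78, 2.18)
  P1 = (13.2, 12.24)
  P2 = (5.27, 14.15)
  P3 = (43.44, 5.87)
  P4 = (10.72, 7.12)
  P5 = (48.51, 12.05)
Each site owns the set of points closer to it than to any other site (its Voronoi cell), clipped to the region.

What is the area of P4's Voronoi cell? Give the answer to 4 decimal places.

Area of P4's cell: 108.0390

1. box [0,55]×[0,16]: [(0, 0) (55, 0) (55, 16) (0, 16)]
2. ⊥bis P4·P0 via (9.75,4.65): [(0, 8.4789) (21.5907, 0) (55, 0) (55, 16) (0, 16)]  |A|=788.4667
3. ⊥bis P4·P1 via (11.96,9.68): [(0, 15.4731) (0, 8.4789) (21.5907, 0) (31.9445, 0)]  |A|=155.6074
4. ⊥bis P4·P2 via (7.995,10.635): [(8.7615, 11.2293) (3.4608, 7.1199) (21.5907, 0) (31.9445, 0)]  |A|=114.2546
5. ⊥bis P4·P3 via (27.08,6.495): [(26.9248, 2.4314) (8.7615, 11.2293) (3.4608, 7.1199) (21.5907, 0) (26.8319, 0)]  |A|=108.039
6. ⊥bis P4·P5 via (29.615,9.585): [(26.9248, 2.4314) (8.7615, 11.2293) (3.4608, 7.1199) (21.5907, 0) (26.8319, 0)]  |A|=108.039
7. canonical 5-gon: [(26.9248, 2.4314) (8.7615, 11.2293) (3.4608, 7.1199) (21.5907, 0) (26.8319, 0)]
8. shoelace: 108.039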